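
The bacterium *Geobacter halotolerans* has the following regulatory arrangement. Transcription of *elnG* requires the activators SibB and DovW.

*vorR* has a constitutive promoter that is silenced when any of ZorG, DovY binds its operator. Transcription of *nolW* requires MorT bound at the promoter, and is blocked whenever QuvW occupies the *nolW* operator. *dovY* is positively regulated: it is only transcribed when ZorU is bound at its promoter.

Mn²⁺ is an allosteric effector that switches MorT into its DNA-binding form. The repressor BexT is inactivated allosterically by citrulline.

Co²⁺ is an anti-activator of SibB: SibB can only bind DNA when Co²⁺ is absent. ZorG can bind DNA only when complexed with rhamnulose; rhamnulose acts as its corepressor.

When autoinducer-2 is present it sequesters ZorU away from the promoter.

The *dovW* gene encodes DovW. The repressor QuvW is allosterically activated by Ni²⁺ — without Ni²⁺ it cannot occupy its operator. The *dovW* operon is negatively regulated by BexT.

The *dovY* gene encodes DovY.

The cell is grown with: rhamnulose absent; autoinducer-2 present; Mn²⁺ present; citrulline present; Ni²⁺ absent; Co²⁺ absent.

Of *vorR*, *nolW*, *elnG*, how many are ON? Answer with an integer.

3

Rhamnulose is absent, so ZorG is inactive.
Autoinducer-2 is present, so ZorU is inactive.
Required activator ZorU is absent, so *dovY* is not transcribed.
So DovY is not produced.
With no repressor bound, *vorR* is transcribed.
→ *vorR* is ON.
Mn²⁺ is present, so MorT is active.
Ni²⁺ is absent, so QuvW is inactive.
No repressor is bound and MorT is active, so *nolW* is transcribed.
→ *nolW* is ON.
Co²⁺ is absent, so SibB is active.
Citrulline is present, so BexT is inactive.
With no repressor bound, *dovW* is transcribed.
So DovW is produced and active.
No repressor is bound and SibB and DovW are active, so *elnG* is transcribed.
→ *elnG* is ON.
3 of the 3 genes are transcribed.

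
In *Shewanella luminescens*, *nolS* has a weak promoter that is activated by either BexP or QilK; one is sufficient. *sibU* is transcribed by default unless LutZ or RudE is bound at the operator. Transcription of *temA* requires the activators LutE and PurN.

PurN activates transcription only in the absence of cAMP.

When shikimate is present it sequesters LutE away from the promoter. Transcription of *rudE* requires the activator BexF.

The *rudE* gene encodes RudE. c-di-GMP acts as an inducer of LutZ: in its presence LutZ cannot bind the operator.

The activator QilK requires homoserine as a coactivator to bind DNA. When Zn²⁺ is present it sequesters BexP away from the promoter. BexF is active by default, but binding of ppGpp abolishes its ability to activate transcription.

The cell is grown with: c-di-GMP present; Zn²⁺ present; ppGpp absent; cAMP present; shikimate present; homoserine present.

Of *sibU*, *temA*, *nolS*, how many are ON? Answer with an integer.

1

c-di-GMP is present, so LutZ is inactive.
ppGpp is absent, so BexF is active.
No repressor is bound and BexF is active, so *rudE* is transcribed.
So RudE is produced and active.
With repressor RudE bound, *sibU* is not transcribed.
→ *sibU* is OFF.
Shikimate is present, so LutE is inactive.
cAMP is present, so PurN is inactive.
Required activator LutE is absent, so *temA* is not transcribed.
→ *temA* is OFF.
Zn²⁺ is present, so BexP is inactive.
Homoserine is present, so QilK is active.
Activator QilK is present, so *nolS* is transcribed.
→ *nolS* is ON.
1 of the 3 genes is transcribed.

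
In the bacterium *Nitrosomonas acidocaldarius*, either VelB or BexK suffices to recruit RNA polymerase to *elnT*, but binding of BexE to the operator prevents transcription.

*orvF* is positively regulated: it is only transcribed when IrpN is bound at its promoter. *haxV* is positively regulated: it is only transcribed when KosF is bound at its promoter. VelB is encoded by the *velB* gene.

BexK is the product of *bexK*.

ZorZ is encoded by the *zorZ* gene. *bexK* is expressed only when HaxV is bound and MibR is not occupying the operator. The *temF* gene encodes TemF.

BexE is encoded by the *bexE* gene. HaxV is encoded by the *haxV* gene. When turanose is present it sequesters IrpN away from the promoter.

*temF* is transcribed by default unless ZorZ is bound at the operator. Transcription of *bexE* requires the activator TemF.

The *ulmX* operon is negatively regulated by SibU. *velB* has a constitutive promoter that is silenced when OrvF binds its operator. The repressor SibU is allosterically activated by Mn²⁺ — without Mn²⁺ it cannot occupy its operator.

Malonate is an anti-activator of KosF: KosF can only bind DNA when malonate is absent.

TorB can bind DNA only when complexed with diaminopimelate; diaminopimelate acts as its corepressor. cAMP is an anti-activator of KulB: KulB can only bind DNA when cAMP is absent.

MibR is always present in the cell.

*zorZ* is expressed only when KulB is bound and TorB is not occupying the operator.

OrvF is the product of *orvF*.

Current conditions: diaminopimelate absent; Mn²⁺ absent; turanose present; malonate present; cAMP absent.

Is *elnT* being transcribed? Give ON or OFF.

Turanose is present, so IrpN is inactive.
Required activator IrpN is absent, so *orvF* is not transcribed.
So OrvF is not produced.
With no repressor bound, *velB* is transcribed.
So VelB is produced and active.
cAMP is absent, so KulB is active.
Diaminopimelate is absent, so TorB is inactive.
No repressor is bound and KulB is active, so *zorZ* is transcribed.
So ZorZ is produced and active.
With repressor ZorZ bound, *temF* is not transcribed.
So TemF is not produced.
Required activator TemF is absent, so *bexE* is not transcribed.
So BexE is not produced.
Malonate is present, so KosF is inactive.
Required activator KosF is absent, so *haxV* is not transcribed.
So HaxV is not produced.
MibR is produced constitutively and is active.
With repressor MibR bound, *bexK* is not transcribed.
So BexK is not produced.
Activator VelB is present, so *elnT* is transcribed.

ON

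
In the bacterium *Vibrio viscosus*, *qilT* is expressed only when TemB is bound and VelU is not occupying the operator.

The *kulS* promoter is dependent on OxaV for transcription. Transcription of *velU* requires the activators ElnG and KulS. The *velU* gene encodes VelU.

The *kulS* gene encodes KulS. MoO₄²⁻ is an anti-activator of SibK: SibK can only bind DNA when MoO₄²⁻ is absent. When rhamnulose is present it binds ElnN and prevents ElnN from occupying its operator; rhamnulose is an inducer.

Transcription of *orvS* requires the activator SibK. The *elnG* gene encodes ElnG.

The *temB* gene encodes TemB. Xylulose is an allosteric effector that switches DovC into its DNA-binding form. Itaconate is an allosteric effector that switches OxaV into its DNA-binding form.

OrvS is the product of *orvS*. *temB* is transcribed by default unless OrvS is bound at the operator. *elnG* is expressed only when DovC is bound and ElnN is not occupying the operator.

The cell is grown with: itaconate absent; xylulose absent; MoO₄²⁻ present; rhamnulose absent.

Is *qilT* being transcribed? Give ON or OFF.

Rhamnulose is absent, so ElnN is active.
Xylulose is absent, so DovC is inactive.
With repressor ElnN bound, *elnG* is not transcribed.
So ElnG is not produced.
Itaconate is absent, so OxaV is inactive.
Required activator OxaV is absent, so *kulS* is not transcribed.
So KulS is not produced.
Required activator ElnG is absent, so *velU* is not transcribed.
So VelU is not produced.
MoO₄²⁻ is present, so SibK is inactive.
Required activator SibK is absent, so *orvS* is not transcribed.
So OrvS is not produced.
With no repressor bound, *temB* is transcribed.
So TemB is produced and active.
No repressor is bound and TemB is active, so *qilT* is transcribed.

ON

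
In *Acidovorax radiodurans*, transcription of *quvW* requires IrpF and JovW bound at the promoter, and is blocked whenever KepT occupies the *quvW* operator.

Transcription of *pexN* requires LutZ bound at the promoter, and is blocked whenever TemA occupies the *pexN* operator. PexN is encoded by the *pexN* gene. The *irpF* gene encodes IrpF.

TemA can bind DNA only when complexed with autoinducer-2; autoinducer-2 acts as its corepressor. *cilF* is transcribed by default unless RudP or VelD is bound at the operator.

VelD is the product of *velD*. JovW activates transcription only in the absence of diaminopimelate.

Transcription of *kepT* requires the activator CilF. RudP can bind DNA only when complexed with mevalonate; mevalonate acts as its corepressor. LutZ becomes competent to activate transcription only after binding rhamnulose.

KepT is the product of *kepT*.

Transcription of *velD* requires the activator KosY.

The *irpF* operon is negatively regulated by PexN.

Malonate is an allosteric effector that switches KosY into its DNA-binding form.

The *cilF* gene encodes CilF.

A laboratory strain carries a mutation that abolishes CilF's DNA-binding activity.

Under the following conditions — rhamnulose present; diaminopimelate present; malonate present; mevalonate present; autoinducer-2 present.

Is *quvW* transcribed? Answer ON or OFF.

Rhamnulose is present, so LutZ is active.
Autoinducer-2 is present, so TemA is active.
With repressor TemA bound, *pexN* is not transcribed.
So PexN is not produced.
With no repressor bound, *irpF* is transcribed.
So IrpF is produced and active.
CilF is non-functional in this strain, so it has no effect.
Required activator CilF is absent, so *kepT* is not transcribed.
So KepT is not produced.
Diaminopimelate is present, so JovW is inactive.
Required activator JovW is absent, so *quvW* is not transcribed.

OFF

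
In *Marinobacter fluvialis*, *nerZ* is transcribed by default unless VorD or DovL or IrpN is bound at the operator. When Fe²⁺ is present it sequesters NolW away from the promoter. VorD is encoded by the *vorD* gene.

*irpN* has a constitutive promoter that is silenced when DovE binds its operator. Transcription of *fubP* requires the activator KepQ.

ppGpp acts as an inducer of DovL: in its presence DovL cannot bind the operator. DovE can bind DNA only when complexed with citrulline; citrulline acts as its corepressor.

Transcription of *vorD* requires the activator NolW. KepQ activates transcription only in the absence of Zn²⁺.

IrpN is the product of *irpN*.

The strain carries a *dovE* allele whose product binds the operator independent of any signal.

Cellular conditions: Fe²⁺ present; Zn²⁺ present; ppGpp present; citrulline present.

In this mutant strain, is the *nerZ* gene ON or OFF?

Fe²⁺ is present, so NolW is inactive.
Required activator NolW is absent, so *vorD* is not transcribed.
So VorD is not produced.
ppGpp is present, so DovL is inactive.
DovE is constitutively active in this strain.
With repressor DovE bound, *irpN* is not transcribed.
So IrpN is not produced.
With no repressor bound, *nerZ* is transcribed.

ON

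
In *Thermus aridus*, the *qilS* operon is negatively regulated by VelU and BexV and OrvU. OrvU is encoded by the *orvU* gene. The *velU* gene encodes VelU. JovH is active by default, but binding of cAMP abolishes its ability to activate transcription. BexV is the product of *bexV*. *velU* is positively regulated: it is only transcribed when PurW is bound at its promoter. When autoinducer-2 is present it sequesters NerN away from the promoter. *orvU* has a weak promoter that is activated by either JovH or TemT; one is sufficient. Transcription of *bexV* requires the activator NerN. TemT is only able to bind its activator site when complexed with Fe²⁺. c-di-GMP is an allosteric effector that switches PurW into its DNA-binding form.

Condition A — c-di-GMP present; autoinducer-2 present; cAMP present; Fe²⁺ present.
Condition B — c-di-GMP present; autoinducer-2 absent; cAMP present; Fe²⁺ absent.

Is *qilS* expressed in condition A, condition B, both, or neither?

Condition A:
c-di-GMP is present, so PurW is active.
No repressor is bound and PurW is active, so *velU* is transcribed.
So VelU is produced and active.
Autoinducer-2 is present, so NerN is inactive.
Required activator NerN is absent, so *bexV* is not transcribed.
So BexV is not produced.
cAMP is present, so JovH is inactive.
Fe²⁺ is present, so TemT is active.
Activator TemT is present, so *orvU* is transcribed.
So OrvU is produced and active.
With repressor VelU bound, *qilS* is not transcribed.
→ *qilS* is OFF in A.
Condition B:
c-di-GMP is present, so PurW is active.
No repressor is bound and PurW is active, so *velU* is transcribed.
So VelU is produced and active.
Autoinducer-2 is absent, so NerN is active.
No repressor is bound and NerN is active, so *bexV* is transcribed.
So BexV is produced and active.
cAMP is present, so JovH is inactive.
Fe²⁺ is absent, so TemT is inactive.
No activator is available at the *orvU* promoter, so *orvU* is not transcribed.
So OrvU is not produced.
With repressor VelU bound, *qilS* is not transcribed.
→ *qilS* is OFF in B.

neither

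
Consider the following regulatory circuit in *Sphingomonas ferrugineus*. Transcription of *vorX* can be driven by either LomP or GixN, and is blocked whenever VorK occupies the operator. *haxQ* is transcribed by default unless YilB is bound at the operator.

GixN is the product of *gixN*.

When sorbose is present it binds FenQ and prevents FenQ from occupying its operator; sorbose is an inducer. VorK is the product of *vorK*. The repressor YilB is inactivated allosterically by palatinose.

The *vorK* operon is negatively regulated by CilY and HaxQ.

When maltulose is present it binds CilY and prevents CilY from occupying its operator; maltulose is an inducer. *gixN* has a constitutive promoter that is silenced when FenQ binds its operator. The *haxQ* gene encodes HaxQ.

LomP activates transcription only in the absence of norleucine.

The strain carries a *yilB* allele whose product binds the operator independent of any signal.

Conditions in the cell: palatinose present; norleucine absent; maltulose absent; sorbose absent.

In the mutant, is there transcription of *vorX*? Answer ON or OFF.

Maltulose is absent, so CilY is active.
YilB is constitutively active in this strain.
With repressor YilB bound, *haxQ* is not transcribed.
So HaxQ is not produced.
With repressor CilY bound, *vorK* is not transcribed.
So VorK is not produced.
Norleucine is absent, so LomP is active.
Sorbose is absent, so FenQ is active.
With repressor FenQ bound, *gixN* is not transcribed.
So GixN is not produced.
Activator LomP is present, so *vorX* is transcribed.

ON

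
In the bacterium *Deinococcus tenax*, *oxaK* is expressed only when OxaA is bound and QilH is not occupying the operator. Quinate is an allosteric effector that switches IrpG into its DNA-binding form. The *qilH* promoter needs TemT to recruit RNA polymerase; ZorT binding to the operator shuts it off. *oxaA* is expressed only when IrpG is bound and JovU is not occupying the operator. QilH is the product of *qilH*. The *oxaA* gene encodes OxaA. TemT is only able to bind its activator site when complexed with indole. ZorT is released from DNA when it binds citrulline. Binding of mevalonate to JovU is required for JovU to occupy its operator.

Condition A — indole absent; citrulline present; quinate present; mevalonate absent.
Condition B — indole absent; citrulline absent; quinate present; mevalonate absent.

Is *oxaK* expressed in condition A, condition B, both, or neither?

Condition A:
Indole is absent, so TemT is inactive.
Citrulline is present, so ZorT is inactive.
Required activator TemT is absent, so *qilH* is not transcribed.
So QilH is not produced.
Quinate is present, so IrpG is active.
Mevalonate is absent, so JovU is inactive.
No repressor is bound and IrpG is active, so *oxaA* is transcribed.
So OxaA is produced and active.
No repressor is bound and OxaA is active, so *oxaK* is transcribed.
→ *oxaK* is ON in A.
Condition B:
Indole is absent, so TemT is inactive.
Citrulline is absent, so ZorT is active.
With repressor ZorT bound, *qilH* is not transcribed.
So QilH is not produced.
Quinate is present, so IrpG is active.
Mevalonate is absent, so JovU is inactive.
No repressor is bound and IrpG is active, so *oxaA* is transcribed.
So OxaA is produced and active.
No repressor is bound and OxaA is active, so *oxaK* is transcribed.
→ *oxaK* is ON in B.

both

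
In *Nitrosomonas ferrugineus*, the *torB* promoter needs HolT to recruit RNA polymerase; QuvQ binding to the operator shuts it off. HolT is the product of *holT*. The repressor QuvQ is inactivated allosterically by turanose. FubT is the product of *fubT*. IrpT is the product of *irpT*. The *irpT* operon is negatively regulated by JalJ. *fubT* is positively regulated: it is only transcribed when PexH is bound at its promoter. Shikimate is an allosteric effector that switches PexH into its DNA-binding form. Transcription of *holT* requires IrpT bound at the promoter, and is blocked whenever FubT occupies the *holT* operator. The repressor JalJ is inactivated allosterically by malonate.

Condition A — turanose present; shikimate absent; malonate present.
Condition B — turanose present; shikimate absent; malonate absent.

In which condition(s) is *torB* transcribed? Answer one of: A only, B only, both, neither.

Condition A:
Turanose is present, so QuvQ is inactive.
Shikimate is absent, so PexH is inactive.
Required activator PexH is absent, so *fubT* is not transcribed.
So FubT is not produced.
Malonate is present, so JalJ is inactive.
With no repressor bound, *irpT* is transcribed.
So IrpT is produced and active.
No repressor is bound and IrpT is active, so *holT* is transcribed.
So HolT is produced and active.
No repressor is bound and HolT is active, so *torB* is transcribed.
→ *torB* is ON in A.
Condition B:
Turanose is present, so QuvQ is inactive.
Shikimate is absent, so PexH is inactive.
Required activator PexH is absent, so *fubT* is not transcribed.
So FubT is not produced.
Malonate is absent, so JalJ is active.
With repressor JalJ bound, *irpT* is not transcribed.
So IrpT is not produced.
Required activator IrpT is absent, so *holT* is not transcribed.
So HolT is not produced.
Required activator HolT is absent, so *torB* is not transcribed.
→ *torB* is OFF in B.

A only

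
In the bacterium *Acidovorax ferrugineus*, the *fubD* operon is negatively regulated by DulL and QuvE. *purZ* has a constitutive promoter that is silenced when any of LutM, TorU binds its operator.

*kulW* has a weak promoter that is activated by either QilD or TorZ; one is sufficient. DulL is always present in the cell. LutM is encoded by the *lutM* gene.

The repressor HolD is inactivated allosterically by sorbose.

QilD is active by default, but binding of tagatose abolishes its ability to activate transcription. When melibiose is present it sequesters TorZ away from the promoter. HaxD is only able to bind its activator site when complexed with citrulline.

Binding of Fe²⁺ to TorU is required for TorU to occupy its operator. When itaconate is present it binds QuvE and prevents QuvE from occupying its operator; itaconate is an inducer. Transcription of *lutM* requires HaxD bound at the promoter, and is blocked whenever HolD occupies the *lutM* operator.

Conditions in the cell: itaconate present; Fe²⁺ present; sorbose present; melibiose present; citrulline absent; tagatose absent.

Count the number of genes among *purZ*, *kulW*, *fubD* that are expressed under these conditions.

1

Citrulline is absent, so HaxD is inactive.
Sorbose is present, so HolD is inactive.
Required activator HaxD is absent, so *lutM* is not transcribed.
So LutM is not produced.
Fe²⁺ is present, so TorU is active.
With repressor TorU bound, *purZ* is not transcribed.
→ *purZ* is OFF.
Tagatose is absent, so QilD is active.
Melibiose is present, so TorZ is inactive.
Activator QilD is present, so *kulW* is transcribed.
→ *kulW* is ON.
DulL is produced constitutively and is active.
Itaconate is present, so QuvE is inactive.
With repressor DulL bound, *fubD* is not transcribed.
→ *fubD* is OFF.
1 of the 3 genes is transcribed.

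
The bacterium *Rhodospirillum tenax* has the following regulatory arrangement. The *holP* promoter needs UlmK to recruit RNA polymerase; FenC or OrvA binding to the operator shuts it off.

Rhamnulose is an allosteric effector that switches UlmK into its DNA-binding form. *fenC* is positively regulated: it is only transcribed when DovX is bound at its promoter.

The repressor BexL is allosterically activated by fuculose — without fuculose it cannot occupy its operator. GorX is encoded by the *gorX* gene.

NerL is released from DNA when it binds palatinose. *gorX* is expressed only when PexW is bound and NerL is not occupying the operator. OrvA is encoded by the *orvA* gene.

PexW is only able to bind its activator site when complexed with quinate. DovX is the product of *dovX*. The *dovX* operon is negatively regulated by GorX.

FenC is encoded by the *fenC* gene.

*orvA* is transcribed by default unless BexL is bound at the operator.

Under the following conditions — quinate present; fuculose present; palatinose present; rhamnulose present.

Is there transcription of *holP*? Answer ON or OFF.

ON

Palatinose is present, so NerL is inactive.
Quinate is present, so PexW is active.
No repressor is bound and PexW is active, so *gorX* is transcribed.
So GorX is produced and active.
With repressor GorX bound, *dovX* is not transcribed.
So DovX is not produced.
Required activator DovX is absent, so *fenC* is not transcribed.
So FenC is not produced.
Fuculose is present, so BexL is active.
With repressor BexL bound, *orvA* is not transcribed.
So OrvA is not produced.
Rhamnulose is present, so UlmK is active.
No repressor is bound and UlmK is active, so *holP* is transcribed.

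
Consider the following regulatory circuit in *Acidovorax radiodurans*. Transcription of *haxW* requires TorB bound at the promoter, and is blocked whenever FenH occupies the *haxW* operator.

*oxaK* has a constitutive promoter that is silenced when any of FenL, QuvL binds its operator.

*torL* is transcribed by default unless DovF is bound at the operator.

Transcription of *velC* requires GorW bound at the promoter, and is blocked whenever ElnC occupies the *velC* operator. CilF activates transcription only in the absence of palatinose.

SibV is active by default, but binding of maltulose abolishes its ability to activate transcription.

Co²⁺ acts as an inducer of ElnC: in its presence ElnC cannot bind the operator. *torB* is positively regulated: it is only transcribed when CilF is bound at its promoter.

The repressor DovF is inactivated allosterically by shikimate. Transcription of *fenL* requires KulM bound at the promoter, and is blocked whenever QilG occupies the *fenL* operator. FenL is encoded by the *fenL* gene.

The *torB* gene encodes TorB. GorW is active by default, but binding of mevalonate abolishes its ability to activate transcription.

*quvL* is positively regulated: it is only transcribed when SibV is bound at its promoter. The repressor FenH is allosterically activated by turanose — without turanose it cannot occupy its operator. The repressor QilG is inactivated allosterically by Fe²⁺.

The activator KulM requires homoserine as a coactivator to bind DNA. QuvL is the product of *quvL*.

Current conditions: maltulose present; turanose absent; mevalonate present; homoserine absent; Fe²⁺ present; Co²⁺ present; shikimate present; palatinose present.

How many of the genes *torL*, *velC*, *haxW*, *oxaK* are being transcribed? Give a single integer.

Shikimate is present, so DovF is inactive.
With no repressor bound, *torL* is transcribed.
→ *torL* is ON.
Mevalonate is present, so GorW is inactive.
Co²⁺ is present, so ElnC is inactive.
Required activator GorW is absent, so *velC* is not transcribed.
→ *velC* is OFF.
Turanose is absent, so FenH is inactive.
Palatinose is present, so CilF is inactive.
Required activator CilF is absent, so *torB* is not transcribed.
So TorB is not produced.
Required activator TorB is absent, so *haxW* is not transcribed.
→ *haxW* is OFF.
Fe²⁺ is present, so QilG is inactive.
Homoserine is absent, so KulM is inactive.
Required activator KulM is absent, so *fenL* is not transcribed.
So FenL is not produced.
Maltulose is present, so SibV is inactive.
Required activator SibV is absent, so *quvL* is not transcribed.
So QuvL is not produced.
With no repressor bound, *oxaK* is transcribed.
→ *oxaK* is ON.
2 of the 4 genes are transcribed.

2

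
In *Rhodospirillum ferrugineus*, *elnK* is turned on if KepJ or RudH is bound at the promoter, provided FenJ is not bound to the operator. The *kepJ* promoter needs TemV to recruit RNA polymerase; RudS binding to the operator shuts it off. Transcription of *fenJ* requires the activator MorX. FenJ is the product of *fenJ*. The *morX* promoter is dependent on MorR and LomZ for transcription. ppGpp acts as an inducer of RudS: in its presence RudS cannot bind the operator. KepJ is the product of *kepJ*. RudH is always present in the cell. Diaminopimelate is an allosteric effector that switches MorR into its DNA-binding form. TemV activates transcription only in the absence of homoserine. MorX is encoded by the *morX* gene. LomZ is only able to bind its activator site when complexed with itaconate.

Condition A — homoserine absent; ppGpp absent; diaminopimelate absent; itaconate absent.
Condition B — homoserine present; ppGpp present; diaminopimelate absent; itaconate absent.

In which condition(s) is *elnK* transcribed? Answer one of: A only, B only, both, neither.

both

Condition A:
Homoserine is absent, so TemV is active.
ppGpp is absent, so RudS is active.
With repressor RudS bound, *kepJ* is not transcribed.
So KepJ is not produced.
RudH is produced constitutively and is active.
Diaminopimelate is absent, so MorR is inactive.
Itaconate is absent, so LomZ is inactive.
Required activator MorR is absent, so *morX* is not transcribed.
So MorX is not produced.
Required activator MorX is absent, so *fenJ* is not transcribed.
So FenJ is not produced.
Activator RudH is present, so *elnK* is transcribed.
→ *elnK* is ON in A.
Condition B:
Homoserine is present, so TemV is inactive.
ppGpp is present, so RudS is inactive.
Required activator TemV is absent, so *kepJ* is not transcribed.
So KepJ is not produced.
RudH is produced constitutively and is active.
Diaminopimelate is absent, so MorR is inactive.
Itaconate is absent, so LomZ is inactive.
Required activator MorR is absent, so *morX* is not transcribed.
So MorX is not produced.
Required activator MorX is absent, so *fenJ* is not transcribed.
So FenJ is not produced.
Activator RudH is present, so *elnK* is transcribed.
→ *elnK* is ON in B.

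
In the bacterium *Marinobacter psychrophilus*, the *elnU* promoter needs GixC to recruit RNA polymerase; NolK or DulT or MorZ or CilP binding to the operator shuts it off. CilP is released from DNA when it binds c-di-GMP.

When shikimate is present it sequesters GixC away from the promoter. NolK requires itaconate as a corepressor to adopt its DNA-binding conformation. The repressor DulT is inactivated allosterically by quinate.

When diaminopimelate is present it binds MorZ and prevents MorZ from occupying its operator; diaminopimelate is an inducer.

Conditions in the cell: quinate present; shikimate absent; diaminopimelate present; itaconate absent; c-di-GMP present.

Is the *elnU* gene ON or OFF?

ON

Itaconate is absent, so NolK is inactive.
Shikimate is absent, so GixC is active.
Quinate is present, so DulT is inactive.
Diaminopimelate is present, so MorZ is inactive.
c-di-GMP is present, so CilP is inactive.
No repressor is bound and GixC is active, so *elnU* is transcribed.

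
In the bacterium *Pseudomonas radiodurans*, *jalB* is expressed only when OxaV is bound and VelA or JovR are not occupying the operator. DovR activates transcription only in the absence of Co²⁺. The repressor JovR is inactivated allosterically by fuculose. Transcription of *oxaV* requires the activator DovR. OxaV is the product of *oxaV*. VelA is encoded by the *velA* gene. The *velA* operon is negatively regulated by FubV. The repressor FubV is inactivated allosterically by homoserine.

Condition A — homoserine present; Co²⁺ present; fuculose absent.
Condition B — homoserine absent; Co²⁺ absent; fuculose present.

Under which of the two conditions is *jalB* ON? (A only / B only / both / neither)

B only

Condition A:
Homoserine is present, so FubV is inactive.
With no repressor bound, *velA* is transcribed.
So VelA is produced and active.
Co²⁺ is present, so DovR is inactive.
Required activator DovR is absent, so *oxaV* is not transcribed.
So OxaV is not produced.
Fuculose is absent, so JovR is active.
With repressor VelA bound, *jalB* is not transcribed.
→ *jalB* is OFF in A.
Condition B:
Homoserine is absent, so FubV is active.
With repressor FubV bound, *velA* is not transcribed.
So VelA is not produced.
Co²⁺ is absent, so DovR is active.
No repressor is bound and DovR is active, so *oxaV* is transcribed.
So OxaV is produced and active.
Fuculose is present, so JovR is inactive.
No repressor is bound and OxaV is active, so *jalB* is transcribed.
→ *jalB* is ON in B.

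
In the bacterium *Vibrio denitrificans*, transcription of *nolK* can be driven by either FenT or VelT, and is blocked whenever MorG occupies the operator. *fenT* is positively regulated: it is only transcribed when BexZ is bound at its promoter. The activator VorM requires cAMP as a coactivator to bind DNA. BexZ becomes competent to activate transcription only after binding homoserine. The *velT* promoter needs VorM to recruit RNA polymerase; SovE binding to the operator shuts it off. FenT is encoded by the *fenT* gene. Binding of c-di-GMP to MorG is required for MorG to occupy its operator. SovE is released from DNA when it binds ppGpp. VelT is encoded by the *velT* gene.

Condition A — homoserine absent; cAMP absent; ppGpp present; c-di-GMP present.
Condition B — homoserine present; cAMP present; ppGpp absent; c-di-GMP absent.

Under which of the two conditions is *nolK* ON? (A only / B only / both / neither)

B only

Condition A:
Homoserine is absent, so BexZ is inactive.
Required activator BexZ is absent, so *fenT* is not transcribed.
So FenT is not produced.
cAMP is absent, so VorM is inactive.
ppGpp is present, so SovE is inactive.
Required activator VorM is absent, so *velT* is not transcribed.
So VelT is not produced.
c-di-GMP is present, so MorG is active.
With repressor MorG bound, *nolK* is not transcribed.
→ *nolK* is OFF in A.
Condition B:
Homoserine is present, so BexZ is active.
No repressor is bound and BexZ is active, so *fenT* is transcribed.
So FenT is produced and active.
cAMP is present, so VorM is active.
ppGpp is absent, so SovE is active.
With repressor SovE bound, *velT* is not transcribed.
So VelT is not produced.
c-di-GMP is absent, so MorG is inactive.
Activator FenT is present, so *nolK* is transcribed.
→ *nolK* is ON in B.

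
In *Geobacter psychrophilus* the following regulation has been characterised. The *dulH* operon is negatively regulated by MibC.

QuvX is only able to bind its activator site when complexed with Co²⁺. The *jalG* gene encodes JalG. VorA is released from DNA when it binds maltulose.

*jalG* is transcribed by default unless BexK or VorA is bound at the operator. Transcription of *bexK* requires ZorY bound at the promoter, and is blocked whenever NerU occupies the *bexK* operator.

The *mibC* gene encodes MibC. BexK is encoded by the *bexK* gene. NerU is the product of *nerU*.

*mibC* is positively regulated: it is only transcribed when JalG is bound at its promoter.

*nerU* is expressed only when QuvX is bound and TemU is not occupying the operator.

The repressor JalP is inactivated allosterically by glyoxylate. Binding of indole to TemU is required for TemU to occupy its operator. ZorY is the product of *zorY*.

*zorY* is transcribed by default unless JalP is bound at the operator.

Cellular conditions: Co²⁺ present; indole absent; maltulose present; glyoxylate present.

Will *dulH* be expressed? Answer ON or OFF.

OFF

Indole is absent, so TemU is inactive.
Co²⁺ is present, so QuvX is active.
No repressor is bound and QuvX is active, so *nerU* is transcribed.
So NerU is produced and active.
Glyoxylate is present, so JalP is inactive.
With no repressor bound, *zorY* is transcribed.
So ZorY is produced and active.
With repressor NerU bound, *bexK* is not transcribed.
So BexK is not produced.
Maltulose is present, so VorA is inactive.
With no repressor bound, *jalG* is transcribed.
So JalG is produced and active.
No repressor is bound and JalG is active, so *mibC* is transcribed.
So MibC is produced and active.
With repressor MibC bound, *dulH* is not transcribed.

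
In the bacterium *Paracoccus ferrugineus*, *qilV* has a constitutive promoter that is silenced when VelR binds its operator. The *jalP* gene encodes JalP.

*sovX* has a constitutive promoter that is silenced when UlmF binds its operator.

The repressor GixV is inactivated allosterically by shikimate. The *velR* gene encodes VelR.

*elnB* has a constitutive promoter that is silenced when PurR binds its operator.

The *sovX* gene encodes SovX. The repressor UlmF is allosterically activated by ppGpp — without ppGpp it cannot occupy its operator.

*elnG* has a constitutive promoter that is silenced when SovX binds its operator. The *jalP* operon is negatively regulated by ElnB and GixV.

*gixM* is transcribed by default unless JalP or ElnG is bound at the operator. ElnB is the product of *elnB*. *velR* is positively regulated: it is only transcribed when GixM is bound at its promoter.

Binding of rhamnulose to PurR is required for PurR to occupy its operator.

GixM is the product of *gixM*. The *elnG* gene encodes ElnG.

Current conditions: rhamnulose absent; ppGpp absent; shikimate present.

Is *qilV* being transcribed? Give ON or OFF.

Rhamnulose is absent, so PurR is inactive.
With no repressor bound, *elnB* is transcribed.
So ElnB is produced and active.
Shikimate is present, so GixV is inactive.
With repressor ElnB bound, *jalP* is not transcribed.
So JalP is not produced.
ppGpp is absent, so UlmF is inactive.
With no repressor bound, *sovX* is transcribed.
So SovX is produced and active.
With repressor SovX bound, *elnG* is not transcribed.
So ElnG is not produced.
With no repressor bound, *gixM* is transcribed.
So GixM is produced and active.
No repressor is bound and GixM is active, so *velR* is transcribed.
So VelR is produced and active.
With repressor VelR bound, *qilV* is not transcribed.

OFF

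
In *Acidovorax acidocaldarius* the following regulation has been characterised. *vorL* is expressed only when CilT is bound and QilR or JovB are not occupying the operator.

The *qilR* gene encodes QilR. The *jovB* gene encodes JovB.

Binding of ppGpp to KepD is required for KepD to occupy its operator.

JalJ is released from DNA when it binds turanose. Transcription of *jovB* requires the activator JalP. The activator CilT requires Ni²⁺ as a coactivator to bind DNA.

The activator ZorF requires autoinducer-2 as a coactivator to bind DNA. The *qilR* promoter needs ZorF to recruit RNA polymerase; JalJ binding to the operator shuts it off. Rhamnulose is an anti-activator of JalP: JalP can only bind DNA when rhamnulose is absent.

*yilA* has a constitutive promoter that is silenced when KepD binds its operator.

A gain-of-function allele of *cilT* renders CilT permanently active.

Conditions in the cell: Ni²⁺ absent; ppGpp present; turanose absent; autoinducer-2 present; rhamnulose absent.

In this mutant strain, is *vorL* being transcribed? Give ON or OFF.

Turanose is absent, so JalJ is active.
Autoinducer-2 is present, so ZorF is active.
With repressor JalJ bound, *qilR* is not transcribed.
So QilR is not produced.
CilT is constitutively active in this strain.
Rhamnulose is absent, so JalP is active.
No repressor is bound and JalP is active, so *jovB* is transcribed.
So JovB is produced and active.
With repressor JovB bound, *vorL* is not transcribed.

OFF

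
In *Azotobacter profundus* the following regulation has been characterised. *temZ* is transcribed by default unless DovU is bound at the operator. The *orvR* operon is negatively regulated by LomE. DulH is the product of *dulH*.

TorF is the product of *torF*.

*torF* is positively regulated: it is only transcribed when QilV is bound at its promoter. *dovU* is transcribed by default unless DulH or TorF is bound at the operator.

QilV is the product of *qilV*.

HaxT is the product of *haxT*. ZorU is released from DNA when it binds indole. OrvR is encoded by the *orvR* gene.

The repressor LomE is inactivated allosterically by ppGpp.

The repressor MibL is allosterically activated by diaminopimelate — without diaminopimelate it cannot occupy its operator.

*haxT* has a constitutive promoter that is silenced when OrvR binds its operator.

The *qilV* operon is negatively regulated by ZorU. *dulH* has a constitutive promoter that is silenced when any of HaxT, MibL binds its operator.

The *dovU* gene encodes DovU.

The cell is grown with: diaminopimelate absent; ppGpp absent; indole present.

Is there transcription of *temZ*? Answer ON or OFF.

ppGpp is absent, so LomE is active.
With repressor LomE bound, *orvR* is not transcribed.
So OrvR is not produced.
With no repressor bound, *haxT* is transcribed.
So HaxT is produced and active.
Diaminopimelate is absent, so MibL is inactive.
With repressor HaxT bound, *dulH* is not transcribed.
So DulH is not produced.
Indole is present, so ZorU is inactive.
With no repressor bound, *qilV* is transcribed.
So QilV is produced and active.
No repressor is bound and QilV is active, so *torF* is transcribed.
So TorF is produced and active.
With repressor TorF bound, *dovU* is not transcribed.
So DovU is not produced.
With no repressor bound, *temZ* is transcribed.

ON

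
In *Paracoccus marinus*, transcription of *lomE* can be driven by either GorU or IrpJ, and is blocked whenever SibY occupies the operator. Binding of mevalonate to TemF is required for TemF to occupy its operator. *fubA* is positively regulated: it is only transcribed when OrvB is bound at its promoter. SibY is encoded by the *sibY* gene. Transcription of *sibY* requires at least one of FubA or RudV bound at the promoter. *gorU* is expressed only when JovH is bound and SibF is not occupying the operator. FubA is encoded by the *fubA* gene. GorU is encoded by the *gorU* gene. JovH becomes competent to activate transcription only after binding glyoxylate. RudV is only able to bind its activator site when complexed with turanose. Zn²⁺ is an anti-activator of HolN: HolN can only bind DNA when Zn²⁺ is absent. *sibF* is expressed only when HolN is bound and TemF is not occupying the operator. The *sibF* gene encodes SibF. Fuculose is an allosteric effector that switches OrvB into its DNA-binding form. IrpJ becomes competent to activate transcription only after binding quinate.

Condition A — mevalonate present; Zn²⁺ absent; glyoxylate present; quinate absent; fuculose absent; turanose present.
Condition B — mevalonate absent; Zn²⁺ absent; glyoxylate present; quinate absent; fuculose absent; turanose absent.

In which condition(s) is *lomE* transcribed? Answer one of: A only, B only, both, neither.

neither

Condition A:
Mevalonate is present, so TemF is active.
Zn²⁺ is absent, so HolN is active.
With repressor TemF bound, *sibF* is not transcribed.
So SibF is not produced.
Glyoxylate is present, so JovH is active.
No repressor is bound and JovH is active, so *gorU* is transcribed.
So GorU is produced and active.
Quinate is absent, so IrpJ is inactive.
Fuculose is absent, so OrvB is inactive.
Required activator OrvB is absent, so *fubA* is not transcribed.
So FubA is not produced.
Turanose is present, so RudV is active.
Activator RudV is present, so *sibY* is transcribed.
So SibY is produced and active.
With repressor SibY bound, *lomE* is not transcribed.
→ *lomE* is OFF in A.
Condition B:
Mevalonate is absent, so TemF is inactive.
Zn²⁺ is absent, so HolN is active.
No repressor is bound and HolN is active, so *sibF* is transcribed.
So SibF is produced and active.
Glyoxylate is present, so JovH is active.
With repressor SibF bound, *gorU* is not transcribed.
So GorU is not produced.
Quinate is absent, so IrpJ is inactive.
Fuculose is absent, so OrvB is inactive.
Required activator OrvB is absent, so *fubA* is not transcribed.
So FubA is not produced.
Turanose is absent, so RudV is inactive.
No activator is available at the *sibY* promoter, so *sibY* is not transcribed.
So SibY is not produced.
No activator is available at the *lomE* promoter, so *lomE* is not transcribed.
→ *lomE* is OFF in B.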